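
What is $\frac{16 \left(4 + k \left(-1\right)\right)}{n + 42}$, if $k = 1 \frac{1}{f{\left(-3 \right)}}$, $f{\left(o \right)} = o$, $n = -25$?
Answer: $\frac{208}{51} \approx 4.0784$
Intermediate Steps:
$k = - \frac{1}{3}$ ($k = 1 \frac{1}{-3} = 1 \left(- \frac{1}{3}\right) = - \frac{1}{3} \approx -0.33333$)
$\frac{16 \left(4 + k \left(-1\right)\right)}{n + 42} = \frac{16 \left(4 - - \frac{1}{3}\right)}{-25 + 42} = \frac{16 \left(4 + \frac{1}{3}\right)}{17} = 16 \cdot \frac{13}{3} \cdot \frac{1}{17} = \frac{208}{3} \cdot \frac{1}{17} = \frac{208}{51}$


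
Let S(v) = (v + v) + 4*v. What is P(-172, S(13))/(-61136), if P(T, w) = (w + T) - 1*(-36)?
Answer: 29/30568 ≈ 0.00094870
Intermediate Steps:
S(v) = 6*v (S(v) = 2*v + 4*v = 6*v)
P(T, w) = 36 + T + w (P(T, w) = (T + w) + 36 = 36 + T + w)
P(-172, S(13))/(-61136) = (36 - 172 + 6*13)/(-61136) = (36 - 172 + 78)*(-1/61136) = -58*(-1/61136) = 29/30568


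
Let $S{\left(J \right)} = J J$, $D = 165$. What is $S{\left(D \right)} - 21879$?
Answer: $5346$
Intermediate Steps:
$S{\left(J \right)} = J^{2}$
$S{\left(D \right)} - 21879 = 165^{2} - 21879 = 27225 - 21879 = 5346$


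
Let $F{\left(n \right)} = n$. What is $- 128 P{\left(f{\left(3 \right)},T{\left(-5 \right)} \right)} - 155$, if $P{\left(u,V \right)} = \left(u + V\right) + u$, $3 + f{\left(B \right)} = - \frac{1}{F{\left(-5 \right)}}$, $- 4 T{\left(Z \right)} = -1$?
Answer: $\frac{2649}{5} \approx 529.8$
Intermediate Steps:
$T{\left(Z \right)} = \frac{1}{4}$ ($T{\left(Z \right)} = \left(- \frac{1}{4}\right) \left(-1\right) = \frac{1}{4}$)
$f{\left(B \right)} = - \frac{14}{5}$ ($f{\left(B \right)} = -3 - \frac{1}{-5} = -3 - - \frac{1}{5} = -3 + \frac{1}{5} = - \frac{14}{5}$)
$P{\left(u,V \right)} = V + 2 u$ ($P{\left(u,V \right)} = \left(V + u\right) + u = V + 2 u$)
$- 128 P{\left(f{\left(3 \right)},T{\left(-5 \right)} \right)} - 155 = - 128 \left(\frac{1}{4} + 2 \left(- \frac{14}{5}\right)\right) - 155 = - 128 \left(\frac{1}{4} - \frac{28}{5}\right) - 155 = \left(-128\right) \left(- \frac{107}{20}\right) - 155 = \frac{3424}{5} - 155 = \frac{2649}{5}$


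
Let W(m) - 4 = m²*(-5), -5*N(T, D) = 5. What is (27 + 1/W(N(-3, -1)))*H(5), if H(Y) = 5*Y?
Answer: 650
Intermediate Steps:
N(T, D) = -1 (N(T, D) = -⅕*5 = -1)
W(m) = 4 - 5*m² (W(m) = 4 + m²*(-5) = 4 - 5*m²)
(27 + 1/W(N(-3, -1)))*H(5) = (27 + 1/(4 - 5*(-1)²))*(5*5) = (27 + 1/(4 - 5*1))*25 = (27 + 1/(4 - 5))*25 = (27 + 1/(-1))*25 = (27 - 1)*25 = 26*25 = 650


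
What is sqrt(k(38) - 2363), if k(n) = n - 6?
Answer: 3*I*sqrt(259) ≈ 48.28*I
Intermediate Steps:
k(n) = -6 + n
sqrt(k(38) - 2363) = sqrt((-6 + 38) - 2363) = sqrt(32 - 2363) = sqrt(-2331) = 3*I*sqrt(259)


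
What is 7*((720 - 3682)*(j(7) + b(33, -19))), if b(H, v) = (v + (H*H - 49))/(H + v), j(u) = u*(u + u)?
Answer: -3544033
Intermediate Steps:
j(u) = 2*u**2 (j(u) = u*(2*u) = 2*u**2)
b(H, v) = (-49 + v + H**2)/(H + v) (b(H, v) = (v + (H**2 - 49))/(H + v) = (v + (-49 + H**2))/(H + v) = (-49 + v + H**2)/(H + v))
7*((720 - 3682)*(j(7) + b(33, -19))) = 7*((720 - 3682)*(2*7**2 + (-49 - 19 + 33**2)/(33 - 19))) = 7*(-2962*(2*49 + (-49 - 19 + 1089)/14)) = 7*(-2962*(98 + (1/14)*1021)) = 7*(-2962*(98 + 1021/14)) = 7*(-2962*2393/14) = 7*(-3544033/7) = -3544033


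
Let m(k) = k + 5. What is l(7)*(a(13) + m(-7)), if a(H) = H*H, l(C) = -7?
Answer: -1169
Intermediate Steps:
m(k) = 5 + k
a(H) = H²
l(7)*(a(13) + m(-7)) = -7*(13² + (5 - 7)) = -7*(169 - 2) = -7*167 = -1169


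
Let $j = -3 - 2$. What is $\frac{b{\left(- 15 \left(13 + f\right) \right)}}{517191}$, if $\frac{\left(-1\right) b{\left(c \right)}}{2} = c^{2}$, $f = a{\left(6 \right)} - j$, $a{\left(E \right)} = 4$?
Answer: $- \frac{72600}{172397} \approx -0.42112$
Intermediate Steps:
$j = -5$ ($j = -3 - 2 = -5$)
$f = 9$ ($f = 4 - -5 = 4 + 5 = 9$)
$b{\left(c \right)} = - 2 c^{2}$
$\frac{b{\left(- 15 \left(13 + f\right) \right)}}{517191} = \frac{\left(-2\right) \left(- 15 \left(13 + 9\right)\right)^{2}}{517191} = - 2 \left(\left(-15\right) 22\right)^{2} \cdot \frac{1}{517191} = - 2 \left(-330\right)^{2} \cdot \frac{1}{517191} = \left(-2\right) 108900 \cdot \frac{1}{517191} = \left(-217800\right) \frac{1}{517191} = - \frac{72600}{172397}$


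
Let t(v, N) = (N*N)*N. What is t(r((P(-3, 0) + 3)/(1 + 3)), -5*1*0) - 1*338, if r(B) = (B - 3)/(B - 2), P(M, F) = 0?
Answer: -338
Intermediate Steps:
r(B) = (-3 + B)/(-2 + B)
t(v, N) = N³ (t(v, N) = N²*N = N³)
t(r((P(-3, 0) + 3)/(1 + 3)), -5*1*0) - 1*338 = (-5*1*0)³ - 1*338 = (-5*0)³ - 338 = 0³ - 338 = 0 - 338 = -338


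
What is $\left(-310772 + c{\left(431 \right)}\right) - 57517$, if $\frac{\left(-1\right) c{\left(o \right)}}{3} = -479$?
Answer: $-366852$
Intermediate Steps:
$c{\left(o \right)} = 1437$ ($c{\left(o \right)} = \left(-3\right) \left(-479\right) = 1437$)
$\left(-310772 + c{\left(431 \right)}\right) - 57517 = \left(-310772 + 1437\right) - 57517 = -309335 - 57517 = -366852$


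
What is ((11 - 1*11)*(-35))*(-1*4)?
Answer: 0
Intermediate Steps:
((11 - 1*11)*(-35))*(-1*4) = ((11 - 11)*(-35))*(-4) = (0*(-35))*(-4) = 0*(-4) = 0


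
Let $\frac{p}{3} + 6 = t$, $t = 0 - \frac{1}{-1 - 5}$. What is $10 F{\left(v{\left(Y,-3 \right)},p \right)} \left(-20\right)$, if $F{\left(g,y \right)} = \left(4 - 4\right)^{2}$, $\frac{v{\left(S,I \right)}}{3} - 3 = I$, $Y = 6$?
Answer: $0$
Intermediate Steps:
$v{\left(S,I \right)} = 9 + 3 I$
$t = \frac{1}{6}$ ($t = 0 - \frac{1}{-6} = 0 - - \frac{1}{6} = 0 + \frac{1}{6} = \frac{1}{6} \approx 0.16667$)
$p = - \frac{35}{2}$ ($p = -18 + 3 \cdot \frac{1}{6} = -18 + \frac{1}{2} = - \frac{35}{2} \approx -17.5$)
$F{\left(g,y \right)} = 0$ ($F{\left(g,y \right)} = 0^{2} = 0$)
$10 F{\left(v{\left(Y,-3 \right)},p \right)} \left(-20\right) = 10 \cdot 0 \left(-20\right) = 0 \left(-20\right) = 0$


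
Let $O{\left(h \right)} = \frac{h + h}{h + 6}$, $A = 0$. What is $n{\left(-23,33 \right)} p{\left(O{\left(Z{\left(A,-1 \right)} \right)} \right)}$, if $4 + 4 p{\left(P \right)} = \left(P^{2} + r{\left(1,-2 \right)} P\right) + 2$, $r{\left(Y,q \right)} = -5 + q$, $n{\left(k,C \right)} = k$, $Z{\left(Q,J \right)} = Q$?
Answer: $\frac{23}{2} \approx 11.5$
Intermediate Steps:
$O{\left(h \right)} = \frac{2 h}{6 + h}$
$p{\left(P \right)} = - \frac{1}{2} - \frac{7 P}{4} + \frac{P^{2}}{4}$ ($p{\left(P \right)} = -1 + \frac{\left(P^{2} + \left(-5 - 2\right) P\right) + 2}{4} = -1 + \frac{\left(P^{2} - 7 P\right) + 2}{4} = -1 + \frac{2 + P^{2} - 7 P}{4} = -1 + \left(\frac{1}{2} - \frac{7 P}{4} + \frac{P^{2}}{4}\right) = - \frac{1}{2} - \frac{7 P}{4} + \frac{P^{2}}{4}$)
$n{\left(-23,33 \right)} p{\left(O{\left(Z{\left(A,-1 \right)} \right)} \right)} = - 23 \left(- \frac{1}{2} - \frac{7 \cdot 2 \cdot 0 \frac{1}{6 + 0}}{4} + \frac{\left(2 \cdot 0 \frac{1}{6 + 0}\right)^{2}}{4}\right) = - 23 \left(- \frac{1}{2} - \frac{7 \cdot 2 \cdot 0 \cdot \frac{1}{6}}{4} + \frac{\left(2 \cdot 0 \cdot \frac{1}{6}\right)^{2}}{4}\right) = - 23 \left(- \frac{1}{2} - 0 + \frac{0^{2}}{4}\right) = - 23 \left(- \frac{1}{2} + 0 + \frac{1}{4} \cdot 0\right) = - 23 \left(- \frac{1}{2} + 0 + 0\right) = \left(-23\right) \left(- \frac{1}{2}\right) = \frac{23}{2}$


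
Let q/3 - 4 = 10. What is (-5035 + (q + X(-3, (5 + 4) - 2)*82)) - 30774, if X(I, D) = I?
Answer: -36013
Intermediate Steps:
q = 42 (q = 12 + 3*10 = 12 + 30 = 42)
(-5035 + (q + X(-3, (5 + 4) - 2)*82)) - 30774 = (-5035 + (42 - 3*82)) - 30774 = (-5035 + (42 - 246)) - 30774 = (-5035 - 204) - 30774 = -5239 - 30774 = -36013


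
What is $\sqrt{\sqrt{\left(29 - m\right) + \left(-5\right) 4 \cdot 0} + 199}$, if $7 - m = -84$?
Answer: $\sqrt{199 + i \sqrt{62}} \approx 14.109 + 0.27903 i$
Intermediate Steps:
$m = 91$ ($m = 7 - -84 = 7 + 84 = 91$)
$\sqrt{\sqrt{\left(29 - m\right) + \left(-5\right) 4 \cdot 0} + 199} = \sqrt{\sqrt{\left(29 - 91\right) + \left(-5\right) 4 \cdot 0} + 199} = \sqrt{\sqrt{\left(29 - 91\right) - 0} + 199} = \sqrt{\sqrt{-62 + 0} + 199} = \sqrt{\sqrt{-62} + 199} = \sqrt{i \sqrt{62} + 199} = \sqrt{199 + i \sqrt{62}}$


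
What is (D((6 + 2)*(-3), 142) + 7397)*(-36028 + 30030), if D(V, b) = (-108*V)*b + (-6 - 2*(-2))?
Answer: -2252003082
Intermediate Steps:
D(V, b) = -2 - 108*V*b (D(V, b) = -108*V*b + (-6 + 4) = -108*V*b - 2 = -2 - 108*V*b)
(D((6 + 2)*(-3), 142) + 7397)*(-36028 + 30030) = ((-2 - 108*(6 + 2)*(-3)*142) + 7397)*(-36028 + 30030) = ((-2 - 108*8*(-3)*142) + 7397)*(-5998) = ((-2 - 108*(-24)*142) + 7397)*(-5998) = ((-2 + 368064) + 7397)*(-5998) = (368062 + 7397)*(-5998) = 375459*(-5998) = -2252003082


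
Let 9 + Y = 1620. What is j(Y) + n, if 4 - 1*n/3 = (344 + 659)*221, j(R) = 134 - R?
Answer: -666454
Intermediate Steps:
Y = 1611 (Y = -9 + 1620 = 1611)
n = -664977 (n = 12 - 3*(344 + 659)*221 = 12 - 3009*221 = 12 - 3*221663 = 12 - 664989 = -664977)
j(Y) + n = (134 - 1*1611) - 664977 = (134 - 1611) - 664977 = -1477 - 664977 = -666454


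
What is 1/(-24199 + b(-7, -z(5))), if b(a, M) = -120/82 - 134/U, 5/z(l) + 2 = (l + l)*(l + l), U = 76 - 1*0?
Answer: -1558/37707069 ≈ -4.1319e-5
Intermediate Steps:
U = 76 (U = 76 + 0 = 76)
z(l) = 5/(-2 + 4*l**2) (z(l) = 5/(-2 + (l + l)*(l + l)) = 5/(-2 + (2*l)*(2*l)) = 5/(-2 + 4*l**2))
b(a, M) = -5027/1558 (b(a, M) = -120/82 - 134/76 = -120*1/82 - 134*1/76 = -60/41 - 67/38 = -5027/1558)
1/(-24199 + b(-7, -z(5))) = 1/(-24199 - 5027/1558) = 1/(-37707069/1558) = -1558/37707069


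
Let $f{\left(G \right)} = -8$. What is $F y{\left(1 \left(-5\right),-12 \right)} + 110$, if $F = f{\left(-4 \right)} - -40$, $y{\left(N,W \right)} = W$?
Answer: $-274$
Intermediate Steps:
$F = 32$ ($F = -8 - -40 = -8 + 40 = 32$)
$F y{\left(1 \left(-5\right),-12 \right)} + 110 = 32 \left(-12\right) + 110 = -384 + 110 = -274$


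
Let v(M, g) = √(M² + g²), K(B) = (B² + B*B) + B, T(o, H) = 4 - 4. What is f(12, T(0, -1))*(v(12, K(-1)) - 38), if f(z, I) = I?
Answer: 0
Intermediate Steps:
T(o, H) = 0
K(B) = B + 2*B² (K(B) = (B² + B²) + B = 2*B² + B = B + 2*B²)
f(12, T(0, -1))*(v(12, K(-1)) - 38) = 0*(√(12² + (-(1 + 2*(-1)))²) - 38) = 0*(√(144 + (-(1 - 2))²) - 38) = 0*(√(144 + (-1*(-1))²) - 38) = 0*(√(144 + 1²) - 38) = 0*(√(144 + 1) - 38) = 0*(√145 - 38) = 0*(-38 + √145) = 0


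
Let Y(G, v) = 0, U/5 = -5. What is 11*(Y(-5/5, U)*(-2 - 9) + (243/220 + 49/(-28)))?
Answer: -71/10 ≈ -7.1000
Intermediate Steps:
U = -25 (U = 5*(-5) = -25)
11*(Y(-5/5, U)*(-2 - 9) + (243/220 + 49/(-28))) = 11*(0*(-2 - 9) + (243/220 + 49/(-28))) = 11*(0*(-11) + (243*(1/220) + 49*(-1/28))) = 11*(0 + (243/220 - 7/4)) = 11*(0 - 71/110) = 11*(-71/110) = -71/10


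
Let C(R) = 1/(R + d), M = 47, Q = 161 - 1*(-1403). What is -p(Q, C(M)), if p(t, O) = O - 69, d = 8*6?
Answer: 6554/95 ≈ 68.990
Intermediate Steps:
Q = 1564 (Q = 161 + 1403 = 1564)
d = 48
C(R) = 1/(48 + R) (C(R) = 1/(R + 48) = 1/(48 + R))
p(t, O) = -69 + O
-p(Q, C(M)) = -(-69 + 1/(48 + 47)) = -(-69 + 1/95) = -1*(-6554/95) = 6554/95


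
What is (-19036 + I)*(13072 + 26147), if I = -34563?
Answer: -2102099181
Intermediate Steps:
(-19036 + I)*(13072 + 26147) = (-19036 - 34563)*(13072 + 26147) = -53599*39219 = -2102099181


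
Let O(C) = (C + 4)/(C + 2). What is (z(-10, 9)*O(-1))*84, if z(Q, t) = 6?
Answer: 1512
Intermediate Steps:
O(C) = (4 + C)/(2 + C)
(z(-10, 9)*O(-1))*84 = (6*((4 - 1)/(2 - 1)))*84 = (6*(3/1))*84 = (6*(1*3))*84 = (6*3)*84 = 18*84 = 1512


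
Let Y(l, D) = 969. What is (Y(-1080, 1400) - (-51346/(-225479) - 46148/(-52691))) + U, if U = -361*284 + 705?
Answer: -1198183116667628/11880713989 ≈ -1.0085e+5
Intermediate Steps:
U = -101819 (U = -102524 + 705 = -101819)
(Y(-1080, 1400) - (-51346/(-225479) - 46148/(-52691))) + U = (969 - (-51346/(-225479) - 46148/(-52691))) - 101819 = (969 - (-51346*(-1/225479) - 46148*(-1/52691))) - 101819 = (969 - (51346/225479 + 46148/52691)) - 101819 = (969 - 1*13110876978/11880713989) - 101819 = (969 - 13110876978/11880713989) - 101819 = 11499300978363/11880713989 - 101819 = -1198183116667628/11880713989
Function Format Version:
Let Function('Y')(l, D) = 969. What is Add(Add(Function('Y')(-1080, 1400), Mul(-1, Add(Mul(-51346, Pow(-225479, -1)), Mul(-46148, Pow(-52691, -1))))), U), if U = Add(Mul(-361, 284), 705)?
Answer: Rational(-1198183116667628, 11880713989) ≈ -1.0085e+5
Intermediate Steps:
U = -101819 (U = Add(-102524, 705) = -101819)
Add(Add(Function('Y')(-1080, 1400), Mul(-1, Add(Mul(-51346, Pow(-225479, -1)), Mul(-46148, Pow(-52691, -1))))), U) = Add(Add(969, Mul(-1, Add(Mul(-51346, Pow(-225479, -1)), Mul(-46148, Pow(-52691, -1))))), -101819) = Add(Add(969, Mul(-1, Add(Mul(-51346, Rational(-1, 225479)), Mul(-46148, Rational(-1, 52691))))), -101819) = Add(Add(969, Mul(-1, Add(Rational(51346, 225479), Rational(46148, 52691)))), -101819) = Add(Add(969, Mul(-1, Rational(13110876978, 11880713989))), -101819) = Add(Add(969, Rational(-13110876978, 11880713989)), -101819) = Add(Rational(11499300978363, 11880713989), -101819) = Rational(-1198183116667628, 11880713989)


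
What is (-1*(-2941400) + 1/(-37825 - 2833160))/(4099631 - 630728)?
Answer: 8444715278999/9959168479455 ≈ 0.84793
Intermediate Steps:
(-1*(-2941400) + 1/(-37825 - 2833160))/(4099631 - 630728) = (2941400 + 1/(-2870985))/3468903 = (2941400 - 1/2870985)*(1/3468903) = (8444715278999/2870985)*(1/3468903) = 8444715278999/9959168479455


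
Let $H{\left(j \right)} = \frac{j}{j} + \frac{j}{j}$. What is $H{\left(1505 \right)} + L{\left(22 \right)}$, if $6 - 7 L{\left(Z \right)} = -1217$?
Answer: $\frac{1237}{7} \approx 176.71$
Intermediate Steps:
$H{\left(j \right)} = 2$ ($H{\left(j \right)} = 1 + 1 = 2$)
$L{\left(Z \right)} = \frac{1223}{7}$ ($L{\left(Z \right)} = \frac{6}{7} - - \frac{1217}{7} = \frac{6}{7} + \frac{1217}{7} = \frac{1223}{7}$)
$H{\left(1505 \right)} + L{\left(22 \right)} = 2 + \frac{1223}{7} = \frac{1237}{7}$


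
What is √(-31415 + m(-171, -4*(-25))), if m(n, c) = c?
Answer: I*√31315 ≈ 176.96*I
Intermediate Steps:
√(-31415 + m(-171, -4*(-25))) = √(-31415 - 4*(-25)) = √(-31415 + 100) = √(-31315) = I*√31315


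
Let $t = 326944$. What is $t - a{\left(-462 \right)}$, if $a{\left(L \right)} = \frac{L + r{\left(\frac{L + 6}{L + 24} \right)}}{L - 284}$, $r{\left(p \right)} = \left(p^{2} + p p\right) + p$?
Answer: $\frac{649870924399}{1987717} \approx 3.2694 \cdot 10^{5}$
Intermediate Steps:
$r{\left(p \right)} = p + 2 p^{2}$ ($r{\left(p \right)} = \left(p^{2} + p^{2}\right) + p = 2 p^{2} + p = p + 2 p^{2}$)
$a{\left(L \right)} = \frac{L + \frac{\left(1 + \frac{2 \left(6 + L\right)}{24 + L}\right) \left(6 + L\right)}{24 + L}}{-284 + L}$ ($a{\left(L \right)} = \frac{L + \frac{L + 6}{L + 24} \left(1 + 2 \frac{L + 6}{L + 24}\right)}{L - 284} = \frac{L + \frac{6 + L}{24 + L} \left(1 + 2 \frac{6 + L}{24 + L}\right)}{-284 + L} = \frac{L + \frac{6 + L}{24 + L} \left(1 + \frac{2 \left(6 + L\right)}{24 + L}\right)}{-284 + L} = \frac{L + \frac{\left(1 + \frac{2 \left(6 + L\right)}{24 + L}\right) \left(6 + L\right)}{24 + L}}{-284 + L}$)
$t - a{\left(-462 \right)} = 326944 - \frac{- 462 \left(24 - 462\right)^{2} + 3 \left(6 - 462\right) \left(12 - 462\right)}{\left(-284 - 462\right) \left(24 - 462\right)^{2}} = 326944 - \frac{- 462 \left(-438\right)^{2} + 3 \left(-456\right) \left(-450\right)}{\left(-746\right) 191844} = 326944 - \left(- \frac{1}{746}\right) \frac{1}{191844} \left(\left(-462\right) 191844 + 615600\right) = 326944 - \left(- \frac{1}{746}\right) \frac{1}{191844} \left(-88631928 + 615600\right) = 326944 - \left(- \frac{1}{746}\right) \frac{1}{191844} \left(-88016328\right) = 326944 - \frac{1222449}{1987717} = \frac{649870924399}{1987717}$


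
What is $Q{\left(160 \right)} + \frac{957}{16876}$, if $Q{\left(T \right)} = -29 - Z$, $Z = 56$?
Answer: $- \frac{1433503}{16876} \approx -84.943$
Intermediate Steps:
$Q{\left(T \right)} = -85$ ($Q{\left(T \right)} = -29 - 56 = -85$)
$Q{\left(160 \right)} + \frac{957}{16876} = -85 + \frac{957}{16876} = - \frac{1433503}{16876}$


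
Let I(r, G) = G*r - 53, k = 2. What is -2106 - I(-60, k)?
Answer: -1933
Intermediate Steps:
I(r, G) = -53 + G*r
-2106 - I(-60, k) = -2106 - (-53 + 2*(-60)) = -2106 - (-53 - 120) = -2106 - 1*(-173) = -2106 + 173 = -1933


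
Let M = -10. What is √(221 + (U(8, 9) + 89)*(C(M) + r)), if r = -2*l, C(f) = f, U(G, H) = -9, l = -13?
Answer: √1501 ≈ 38.743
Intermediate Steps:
r = 26 (r = -2*(-13) = 26)
√(221 + (U(8, 9) + 89)*(C(M) + r)) = √(221 + (-9 + 89)*(-10 + 26)) = √(221 + 80*16) = √(221 + 1280) = √1501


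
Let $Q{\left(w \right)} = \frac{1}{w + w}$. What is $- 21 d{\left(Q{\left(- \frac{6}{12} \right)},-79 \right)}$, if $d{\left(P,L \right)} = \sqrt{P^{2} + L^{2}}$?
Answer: $- 21 \sqrt{6242} \approx -1659.1$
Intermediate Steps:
$Q{\left(w \right)} = \frac{1}{2 w}$
$d{\left(P,L \right)} = \sqrt{L^{2} + P^{2}}$
$- 21 d{\left(Q{\left(- \frac{6}{12} \right)},-79 \right)} = - 21 \sqrt{\left(-79\right)^{2} + \left(\frac{1}{2 \left(- \frac{6}{12}\right)}\right)^{2}} = - 21 \sqrt{6241 + \left(\frac{1}{2 \left(\left(-6\right) \frac{1}{12}\right)}\right)^{2}} = - 21 \sqrt{6241 + \left(\frac{1}{2 \left(- \frac{1}{2}\right)}\right)^{2}} = - 21 \sqrt{6241 + \left(\frac{1}{2} \left(-2\right)\right)^{2}} = - 21 \sqrt{6241 + \left(-1\right)^{2}} = - 21 \sqrt{6241 + 1} = - 21 \sqrt{6242}$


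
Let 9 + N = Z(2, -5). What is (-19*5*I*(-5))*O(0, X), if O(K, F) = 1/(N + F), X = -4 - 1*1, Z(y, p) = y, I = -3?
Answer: 475/4 ≈ 118.75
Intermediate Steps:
N = -7 (N = -9 + 2 = -7)
X = -5 (X = -4 - 1 = -5)
O(K, F) = 1/(-7 + F)
(-19*5*I*(-5))*O(0, X) = (-19*5*(-3)*(-5))/(-7 - 5) = -(-285)*(-5)/(-12) = -19*75*(-1/12) = -1425*(-1/12) = 475/4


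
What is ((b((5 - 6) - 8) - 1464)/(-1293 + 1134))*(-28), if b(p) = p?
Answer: -13748/53 ≈ -259.40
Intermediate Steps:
((b((5 - 6) - 8) - 1464)/(-1293 + 1134))*(-28) = ((((5 - 6) - 8) - 1464)/(-1293 + 1134))*(-28) = (((-1 - 8) - 1464)/(-159))*(-28) = ((-9 - 1464)*(-1/159))*(-28) = -1473*(-1/159)*(-28) = (491/53)*(-28) = -13748/53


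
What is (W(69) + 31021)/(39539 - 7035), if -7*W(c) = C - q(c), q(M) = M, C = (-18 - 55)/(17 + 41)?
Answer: 12598601/13196624 ≈ 0.95468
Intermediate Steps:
C = -73/58 ≈ -1.2586
W(c) = 73/406 + c/7 (W(c) = -(-73/58 - c)/7 = 73/406 + c/7)
(W(69) + 31021)/(39539 - 7035) = ((73/406 + (⅐)*69) + 31021)/(39539 - 7035) = ((73/406 + 69/7) + 31021)/32504 = (4075/406 + 31021)*(1/32504) = (12598601/406)*(1/32504) = 12598601/13196624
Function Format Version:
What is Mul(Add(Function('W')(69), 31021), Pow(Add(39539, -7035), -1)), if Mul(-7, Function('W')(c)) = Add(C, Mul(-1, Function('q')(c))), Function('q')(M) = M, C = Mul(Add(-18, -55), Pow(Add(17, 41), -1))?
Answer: Rational(12598601, 13196624) ≈ 0.95468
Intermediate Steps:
C = Rational(-73, 58) (C = Mul(-73, Pow(58, -1)) = Mul(-73, Rational(1, 58)) = Rational(-73, 58) ≈ -1.2586)
Function('W')(c) = Add(Rational(73, 406), Mul(Rational(1, 7), c)) (Function('W')(c) = Mul(Rational(-1, 7), Add(Rational(-73, 58), Mul(-1, c))) = Add(Rational(73, 406), Mul(Rational(1, 7), c)))
Mul(Add(Function('W')(69), 31021), Pow(Add(39539, -7035), -1)) = Mul(Add(Add(Rational(73, 406), Mul(Rational(1, 7), 69)), 31021), Pow(Add(39539, -7035), -1)) = Mul(Add(Add(Rational(73, 406), Rational(69, 7)), 31021), Pow(32504, -1)) = Mul(Add(Rational(4075, 406), 31021), Rational(1, 32504)) = Mul(Rational(12598601, 406), Rational(1, 32504)) = Rational(12598601, 13196624)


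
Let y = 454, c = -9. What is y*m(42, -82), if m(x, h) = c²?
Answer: 36774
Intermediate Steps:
m(x, h) = 81 (m(x, h) = (-9)² = 81)
y*m(42, -82) = 454*81 = 36774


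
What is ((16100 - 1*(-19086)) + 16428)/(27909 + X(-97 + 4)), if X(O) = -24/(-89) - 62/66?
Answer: 75795159/40983383 ≈ 1.8494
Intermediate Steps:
X(O) = -1967/2937 (X(O) = -24*(-1/89) - 62*1/66 = 24/89 - 31/33 = -1967/2937)
((16100 - 1*(-19086)) + 16428)/(27909 + X(-97 + 4)) = ((16100 - 1*(-19086)) + 16428)/(27909 - 1967/2937) = ((16100 + 19086) + 16428)/(81966766/2937) = (35186 + 16428)*(2937/81966766) = 51614*(2937/81966766) = 75795159/40983383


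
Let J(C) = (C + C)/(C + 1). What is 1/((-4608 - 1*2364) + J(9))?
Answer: -5/34851 ≈ -0.00014347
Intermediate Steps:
J(C) = 2*C/(1 + C) (J(C) = (2*C)/(1 + C) = 2*C/(1 + C))
1/((-4608 - 1*2364) + J(9)) = 1/((-4608 - 1*2364) + 2*9/(1 + 9)) = 1/((-4608 - 2364) + 2*9/10) = 1/(-6972 + 2*9*(1/10)) = 1/(-6972 + 9/5) = 1/(-34851/5) = -5/34851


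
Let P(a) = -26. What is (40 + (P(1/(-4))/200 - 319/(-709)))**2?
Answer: 8172068494489/5026810000 ≈ 1625.7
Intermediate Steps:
(40 + (P(1/(-4))/200 - 319/(-709)))**2 = (40 + (-26/200 - 319/(-709)))**2 = (40 + (-26*1/200 - 319*(-1/709)))**2 = (40 + (-13/100 + 319/709))**2 = (40 + 22683/70900)**2 = (2858683/70900)**2 = 8172068494489/5026810000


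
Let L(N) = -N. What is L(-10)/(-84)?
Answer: -5/42 ≈ -0.11905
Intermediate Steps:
L(-10)/(-84) = (-1*(-10))/(-84) = -1/84*10 = -5/42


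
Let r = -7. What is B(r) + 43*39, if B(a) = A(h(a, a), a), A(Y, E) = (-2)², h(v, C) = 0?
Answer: 1681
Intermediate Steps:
A(Y, E) = 4
B(a) = 4
B(r) + 43*39 = 4 + 43*39 = 4 + 1677 = 1681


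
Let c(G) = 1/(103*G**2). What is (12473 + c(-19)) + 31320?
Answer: 1628355120/37183 ≈ 43793.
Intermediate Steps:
c(G) = 1/(103*G**2)
(12473 + c(-19)) + 31320 = (12473 + (1/103)/(-19)**2) + 31320 = (12473 + (1/103)*(1/361)) + 31320 = (12473 + 1/37183) + 31320 = 463783560/37183 + 31320 = 1628355120/37183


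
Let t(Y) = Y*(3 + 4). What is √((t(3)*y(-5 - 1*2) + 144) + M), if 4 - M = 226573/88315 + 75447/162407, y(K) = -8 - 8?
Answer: 138*I*√2063583207873326545/14342974205 ≈ 13.821*I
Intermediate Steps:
y(K) = -16
M = 13911753804/14342974205 (M = 4 - (226573/88315 + 75447/162407) = 4 - 1*43460143016/14342974205 = 4 - 43460143016/14342974205 = 13911753804/14342974205 ≈ 0.96994)
t(Y) = 7*Y (t(Y) = Y*7 = 7*Y)
√((t(3)*y(-5 - 1*2) + 144) + M) = √(((7*3)*(-16) + 144) + 13911753804/14342974205) = √((21*(-16) + 144) + 13911753804/14342974205) = √((-336 + 144) + 13911753804/14342974205) = √(-192 + 13911753804/14342974205) = √(-2739939293556/14342974205) = 138*I*√2063583207873326545/14342974205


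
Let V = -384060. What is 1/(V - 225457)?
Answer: -1/609517 ≈ -1.6406e-6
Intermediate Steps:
1/(V - 225457) = 1/(-384060 - 225457) = 1/(-609517) = -1/609517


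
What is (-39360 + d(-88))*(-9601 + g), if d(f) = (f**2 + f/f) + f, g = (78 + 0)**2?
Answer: 111499451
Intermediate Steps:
g = 6084 (g = 78**2 = 6084)
d(f) = 1 + f + f**2 (d(f) = (f**2 + 1) + f = (1 + f**2) + f = 1 + f + f**2)
(-39360 + d(-88))*(-9601 + g) = (-39360 + (1 - 88 + (-88)**2))*(-9601 + 6084) = (-39360 + (1 - 88 + 7744))*(-3517) = (-39360 + 7657)*(-3517) = -31703*(-3517) = 111499451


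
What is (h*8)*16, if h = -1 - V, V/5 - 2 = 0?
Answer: -1408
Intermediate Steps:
V = 10 (V = 10 + 5*0 = 10 + 0 = 10)
h = -11 (h = -1 - 1*10 = -1 - 10 = -11)
(h*8)*16 = -11*8*16 = -88*16 = -1408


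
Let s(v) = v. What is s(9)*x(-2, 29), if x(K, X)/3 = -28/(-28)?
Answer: 27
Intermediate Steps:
x(K, X) = 3 (x(K, X) = 3*(-28/(-28)) = 3*(-28*(-1/28)) = 3*1 = 3)
s(9)*x(-2, 29) = 9*3 = 27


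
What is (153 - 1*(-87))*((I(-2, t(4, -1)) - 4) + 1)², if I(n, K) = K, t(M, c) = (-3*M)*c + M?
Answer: 40560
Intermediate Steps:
t(M, c) = M - 3*M*c (t(M, c) = -3*M*c + M = M - 3*M*c)
(153 - 1*(-87))*((I(-2, t(4, -1)) - 4) + 1)² = (153 - 1*(-87))*((4*(1 - 3*(-1)) - 4) + 1)² = (153 + 87)*((4*(1 + 3) - 4) + 1)² = 240*((4*4 - 4) + 1)² = 240*((16 - 4) + 1)² = 240*(12 + 1)² = 240*13² = 240*169 = 40560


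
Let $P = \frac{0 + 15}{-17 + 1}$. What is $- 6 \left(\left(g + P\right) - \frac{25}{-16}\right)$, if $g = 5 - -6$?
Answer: $- \frac{279}{4} \approx -69.75$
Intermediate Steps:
$P = - \frac{15}{16}$ ($P = \frac{15}{-16} = 15 \left(- \frac{1}{16}\right) = - \frac{15}{16} \approx -0.9375$)
$g = 11$ ($g = 5 + 6 = 11$)
$- 6 \left(\left(g + P\right) - \frac{25}{-16}\right) = - 6 \left(\left(11 - \frac{15}{16}\right) - \frac{25}{-16}\right) = - 6 \left(\frac{161}{16} - - \frac{25}{16}\right) = - 6 \left(\frac{161}{16} + \frac{25}{16}\right) = \left(-6\right) \frac{93}{8} = - \frac{279}{4}$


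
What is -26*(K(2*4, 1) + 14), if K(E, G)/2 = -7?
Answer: 0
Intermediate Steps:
K(E, G) = -14 (K(E, G) = 2*(-7) = -14)
-26*(K(2*4, 1) + 14) = -26*(-14 + 14) = -26*0 = 0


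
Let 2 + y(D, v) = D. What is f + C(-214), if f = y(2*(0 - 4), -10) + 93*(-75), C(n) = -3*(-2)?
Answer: -6979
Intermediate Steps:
C(n) = 6
y(D, v) = -2 + D
f = -6985 (f = (-2 + 2*(0 - 4)) + 93*(-75) = (-2 + 2*(-4)) - 6975 = (-2 - 8) - 6975 = -10 - 6975 = -6985)
f + C(-214) = -6985 + 6 = -6979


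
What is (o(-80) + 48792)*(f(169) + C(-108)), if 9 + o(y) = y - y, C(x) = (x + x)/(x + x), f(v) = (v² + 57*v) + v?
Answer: 1871511012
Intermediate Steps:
f(v) = v² + 58*v
C(x) = 1 (C(x) = (2*x)/((2*x)) = (2*x)*(1/(2*x)) = 1)
o(y) = -9 (o(y) = -9 + (y - y) = -9 + 0 = -9)
(o(-80) + 48792)*(f(169) + C(-108)) = (-9 + 48792)*(169*(58 + 169) + 1) = 48783*(169*227 + 1) = 48783*(38363 + 1) = 48783*38364 = 1871511012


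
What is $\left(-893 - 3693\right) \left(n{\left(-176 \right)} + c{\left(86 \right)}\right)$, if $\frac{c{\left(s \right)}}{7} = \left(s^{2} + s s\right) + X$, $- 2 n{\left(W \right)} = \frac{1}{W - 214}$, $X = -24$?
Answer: $- \frac{184892113333}{390} \approx -4.7408 \cdot 10^{8}$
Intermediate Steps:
$n{\left(W \right)} = - \frac{1}{2 \left(-214 + W\right)}$ ($n{\left(W \right)} = - \frac{1}{2 \left(W - 214\right)} = - \frac{1}{2 \left(-214 + W\right)}$)
$c{\left(s \right)} = -168 + 14 s^{2}$ ($c{\left(s \right)} = 7 \left(\left(s^{2} + s s\right) - 24\right) = 7 \left(\left(s^{2} + s^{2}\right) - 24\right) = 7 \left(2 s^{2} - 24\right) = 7 \left(-24 + 2 s^{2}\right) = -168 + 14 s^{2}$)
$\left(-893 - 3693\right) \left(n{\left(-176 \right)} + c{\left(86 \right)}\right) = \left(-893 - 3693\right) \left(- \frac{1}{-428 + 2 \left(-176\right)} - \left(168 - 14 \cdot 86^{2}\right)\right) = - 4586 \left(- \frac{1}{-428 - 352} + \left(-168 + 14 \cdot 7396\right)\right) = - 4586 \left(- \frac{1}{-780} + \left(-168 + 103544\right)\right) = - 4586 \left(\left(-1\right) \left(- \frac{1}{780}\right) + 103376\right) = - 4586 \left(\frac{1}{780} + 103376\right) = \left(-4586\right) \frac{80633281}{780} = - \frac{184892113333}{390}$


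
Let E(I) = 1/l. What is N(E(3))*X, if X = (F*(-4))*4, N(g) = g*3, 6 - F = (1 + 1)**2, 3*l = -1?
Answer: 288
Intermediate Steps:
l = -1/3 (l = (1/3)*(-1) = -1/3 ≈ -0.33333)
F = 2 (F = 6 - (1 + 1)**2 = 6 - 1*2**2 = 6 - 1*4 = 6 - 4 = 2)
E(I) = -3 (E(I) = 1/(-1/3) = -3)
N(g) = 3*g
X = -32 (X = (2*(-4))*4 = -8*4 = -32)
N(E(3))*X = (3*(-3))*(-32) = -9*(-32) = 288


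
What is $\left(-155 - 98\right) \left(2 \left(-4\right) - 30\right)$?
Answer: $9614$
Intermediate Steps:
$\left(-155 - 98\right) \left(2 \left(-4\right) - 30\right) = - 253 \left(-8 - 30\right) = \left(-253\right) \left(-38\right) = 9614$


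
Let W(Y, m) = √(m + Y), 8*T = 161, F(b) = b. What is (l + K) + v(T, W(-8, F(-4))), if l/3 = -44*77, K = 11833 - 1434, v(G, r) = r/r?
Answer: 236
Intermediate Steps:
T = 161/8 (T = (⅛)*161 = 161/8 ≈ 20.125)
W(Y, m) = √(Y + m)
v(G, r) = 1
K = 10399
l = -10164 (l = 3*(-44*77) = 3*(-3388) = -10164)
(l + K) + v(T, W(-8, F(-4))) = (-10164 + 10399) + 1 = 235 + 1 = 236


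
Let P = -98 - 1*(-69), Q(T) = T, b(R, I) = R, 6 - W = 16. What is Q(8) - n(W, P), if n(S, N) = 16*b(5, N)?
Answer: -72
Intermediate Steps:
W = -10 (W = 6 - 1*16 = 6 - 16 = -10)
P = -29 (P = -98 + 69 = -29)
n(S, N) = 80 (n(S, N) = 16*5 = 80)
Q(8) - n(W, P) = 8 - 1*80 = 8 - 80 = -72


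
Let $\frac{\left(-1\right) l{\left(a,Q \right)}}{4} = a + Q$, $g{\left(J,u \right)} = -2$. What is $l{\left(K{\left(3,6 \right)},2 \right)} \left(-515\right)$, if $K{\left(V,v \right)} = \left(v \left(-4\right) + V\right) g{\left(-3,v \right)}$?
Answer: $90640$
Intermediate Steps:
$K{\left(V,v \right)} = - 2 V + 8 v$ ($K{\left(V,v \right)} = \left(v \left(-4\right) + V\right) \left(-2\right) = \left(- 4 v + V\right) \left(-2\right) = \left(V - 4 v\right) \left(-2\right) = - 2 V + 8 v$)
$l{\left(a,Q \right)} = - 4 Q - 4 a$ ($l{\left(a,Q \right)} = - 4 \left(a + Q\right) = - 4 \left(Q + a\right) = - 4 Q - 4 a$)
$l{\left(K{\left(3,6 \right)},2 \right)} \left(-515\right) = \left(\left(-4\right) 2 - 4 \left(\left(-2\right) 3 + 8 \cdot 6\right)\right) \left(-515\right) = \left(-8 - 4 \left(-6 + 48\right)\right) \left(-515\right) = \left(-8 - 168\right) \left(-515\right) = \left(-176\right) \left(-515\right) = 90640$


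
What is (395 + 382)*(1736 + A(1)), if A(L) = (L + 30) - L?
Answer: 1372182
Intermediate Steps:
A(L) = 30 (A(L) = (30 + L) - L = 30)
(395 + 382)*(1736 + A(1)) = (395 + 382)*(1736 + 30) = 777*1766 = 1372182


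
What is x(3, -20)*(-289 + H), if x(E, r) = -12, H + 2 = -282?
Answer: 6876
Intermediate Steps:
H = -284 (H = -2 - 282 = -284)
x(3, -20)*(-289 + H) = -12*(-289 - 284) = -12*(-573) = 6876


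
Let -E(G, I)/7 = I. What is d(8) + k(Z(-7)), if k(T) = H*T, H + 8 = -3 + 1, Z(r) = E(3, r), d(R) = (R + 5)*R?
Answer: -386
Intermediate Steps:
d(R) = R*(5 + R) (d(R) = (5 + R)*R = R*(5 + R))
E(G, I) = -7*I
Z(r) = -7*r
H = -10 (H = -8 + (-3 + 1) = -8 - 2 = -10)
k(T) = -10*T
d(8) + k(Z(-7)) = 8*(5 + 8) - (-70)*(-7) = 8*13 - 10*49 = 104 - 490 = -386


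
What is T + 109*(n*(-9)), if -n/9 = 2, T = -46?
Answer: 17612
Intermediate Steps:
n = -18 (n = -9*2 = -18)
T + 109*(n*(-9)) = -46 + 109*(-18*(-9)) = -46 + 109*162 = -46 + 17658 = 17612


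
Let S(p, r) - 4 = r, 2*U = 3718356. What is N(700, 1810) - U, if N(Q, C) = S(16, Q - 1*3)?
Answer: -1858477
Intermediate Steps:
U = 1859178 (U = (1/2)*3718356 = 1859178)
S(p, r) = 4 + r
N(Q, C) = 1 + Q (N(Q, C) = 4 + (Q - 1*3) = 4 + (Q - 3) = 4 + (-3 + Q) = 1 + Q)
N(700, 1810) - U = (1 + 700) - 1*1859178 = 701 - 1859178 = -1858477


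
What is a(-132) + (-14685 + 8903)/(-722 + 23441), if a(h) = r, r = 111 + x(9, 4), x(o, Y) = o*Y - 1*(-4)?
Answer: 3424787/22719 ≈ 150.75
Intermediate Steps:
x(o, Y) = 4 + Y*o (x(o, Y) = Y*o + 4 = 4 + Y*o)
r = 151 (r = 111 + (4 + 4*9) = 111 + (4 + 36) = 111 + 40 = 151)
a(h) = 151
a(-132) + (-14685 + 8903)/(-722 + 23441) = 151 + (-14685 + 8903)/(-722 + 23441) = 151 - 5782/22719 = 3424787/22719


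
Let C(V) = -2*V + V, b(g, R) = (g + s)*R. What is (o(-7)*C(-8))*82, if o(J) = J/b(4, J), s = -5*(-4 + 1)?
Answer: 656/19 ≈ 34.526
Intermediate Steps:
s = 15 (s = -5*(-3) = 15)
b(g, R) = R*(15 + g) (b(g, R) = (g + 15)*R = (15 + g)*R = R*(15 + g))
C(V) = -V
o(J) = 1/19 (o(J) = J/((J*(15 + 4))) = J/((J*19)) = J/((19*J)) = J*(1/(19*J)) = 1/19)
(o(-7)*C(-8))*82 = ((-1*(-8))/19)*82 = ((1/19)*8)*82 = (8/19)*82 = 656/19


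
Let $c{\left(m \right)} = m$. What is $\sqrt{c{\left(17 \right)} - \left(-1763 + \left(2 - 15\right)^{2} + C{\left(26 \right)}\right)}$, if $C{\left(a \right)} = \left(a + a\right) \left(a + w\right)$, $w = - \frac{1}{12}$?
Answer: $\frac{\sqrt{2370}}{3} \approx 16.228$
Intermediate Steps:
$w = - \frac{1}{12}$ ($w = \left(-1\right) \frac{1}{12} = - \frac{1}{12} \approx -0.083333$)
$C{\left(a \right)} = 2 a \left(- \frac{1}{12} + a\right)$ ($C{\left(a \right)} = \left(a + a\right) \left(a - \frac{1}{12}\right) = 2 a \left(- \frac{1}{12} + a\right)$)
$\sqrt{c{\left(17 \right)} - \left(-1763 + \left(2 - 15\right)^{2} + C{\left(26 \right)}\right)} = \sqrt{17 - \left(-1763 + \left(2 - 15\right)^{2} + \frac{1}{6} \cdot 26 \left(-1 + 12 \cdot 26\right)\right)} = \sqrt{17 + \left(\left(782 - \left(-13\right)^{2}\right) - \left(\frac{1}{6} \cdot 26 \left(-1 + 312\right) - 981\right)\right)} = \sqrt{17 + \left(\left(782 - 169\right) - \left(\frac{1}{6} \cdot 26 \cdot 311 - 981\right)\right)} = \sqrt{17 + \left(\left(782 - 169\right) - \left(\frac{4043}{3} - 981\right)\right)} = \sqrt{17 + \left(613 - \frac{1100}{3}\right)} = \sqrt{17 + \frac{739}{3}} = \sqrt{\frac{790}{3}} = \frac{\sqrt{2370}}{3}$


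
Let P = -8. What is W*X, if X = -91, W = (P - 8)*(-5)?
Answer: -7280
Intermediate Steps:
W = 80 (W = (-8 - 8)*(-5) = -16*(-5) = 80)
W*X = 80*(-91) = -7280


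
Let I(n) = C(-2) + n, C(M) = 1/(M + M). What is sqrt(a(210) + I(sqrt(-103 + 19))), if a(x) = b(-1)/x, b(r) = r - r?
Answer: sqrt(-1 + 8*I*sqrt(21))/2 ≈ 2.1117 + 2.1701*I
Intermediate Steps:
C(M) = 1/(2*M)
b(r) = 0
a(x) = 0 (a(x) = 0/x = 0)
I(n) = -1/4 + n (I(n) = (1/2)/(-2) + n = (1/2)*(-1/2) + n = -1/4 + n)
sqrt(a(210) + I(sqrt(-103 + 19))) = sqrt(0 + (-1/4 + sqrt(-103 + 19))) = sqrt(0 + (-1/4 + sqrt(-84))) = sqrt(0 + (-1/4 + 2*I*sqrt(21))) = sqrt(-1/4 + 2*I*sqrt(21))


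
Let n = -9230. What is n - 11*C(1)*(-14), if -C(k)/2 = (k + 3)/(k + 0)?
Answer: -10462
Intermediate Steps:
C(k) = -2*(3 + k)/k (C(k) = -2*(k + 3)/(k + 0) = -2*(3 + k)/k)
n - 11*C(1)*(-14) = -9230 - 11*(-2 - 6/1)*(-14) = -9230 - 11*(-2 - 6*1)*(-14) = -9230 - 11*(-2 - 6)*(-14) = -9230 - 11*(-8)*(-14) = -9230 + 88*(-14) = -9230 - 1232 = -10462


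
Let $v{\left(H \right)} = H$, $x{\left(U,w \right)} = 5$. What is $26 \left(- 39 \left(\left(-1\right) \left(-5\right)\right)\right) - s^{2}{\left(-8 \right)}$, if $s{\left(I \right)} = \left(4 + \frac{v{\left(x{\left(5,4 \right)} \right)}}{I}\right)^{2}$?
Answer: $- \frac{21298161}{4096} \approx -5199.8$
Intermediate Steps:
$s{\left(I \right)} = \left(4 + \frac{5}{I}\right)^{2}$
$26 \left(- 39 \left(\left(-1\right) \left(-5\right)\right)\right) - s^{2}{\left(-8 \right)} = 26 \left(- 39 \left(\left(-1\right) \left(-5\right)\right)\right) - \left(\frac{\left(5 + 4 \left(-8\right)\right)^{2}}{64}\right)^{2} = 26 \left(\left(-39\right) 5\right) - \left(\frac{\left(5 - 32\right)^{2}}{64}\right)^{2} = 26 \left(-195\right) - \left(\frac{\left(-27\right)^{2}}{64}\right)^{2} = -5070 - \left(\frac{1}{64} \cdot 729\right)^{2} = -5070 - \left(\frac{729}{64}\right)^{2} = -5070 - \frac{531441}{4096} = - \frac{21298161}{4096}$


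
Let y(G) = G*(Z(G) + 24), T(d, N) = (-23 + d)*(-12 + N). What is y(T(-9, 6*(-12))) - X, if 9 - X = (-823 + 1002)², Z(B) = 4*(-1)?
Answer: 85792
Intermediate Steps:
Z(B) = -4
X = -32032 (X = 9 - (-823 + 1002)² = 9 - 1*179² = 9 - 1*32041 = 9 - 32041 = -32032)
y(G) = 20*G (y(G) = G*(-4 + 24) = G*20 = 20*G)
y(T(-9, 6*(-12))) - X = 20*(276 - 138*(-12) - 12*(-9) + (6*(-12))*(-9)) - 1*(-32032) = 20*(276 - 23*(-72) + 108 - 72*(-9)) + 32032 = 20*(276 + 1656 + 108 + 648) + 32032 = 20*2688 + 32032 = 53760 + 32032 = 85792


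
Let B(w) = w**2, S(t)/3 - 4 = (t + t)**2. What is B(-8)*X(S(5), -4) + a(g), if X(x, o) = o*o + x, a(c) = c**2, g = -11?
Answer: 21113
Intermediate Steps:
S(t) = 12 + 12*t**2 (S(t) = 12 + 3*(t + t)**2 = 12 + 3*(2*t)**2 = 12 + 3*(4*t**2) = 12 + 12*t**2)
X(x, o) = x + o**2 (X(x, o) = o**2 + x = x + o**2)
B(-8)*X(S(5), -4) + a(g) = (-8)**2*((12 + 12*5**2) + (-4)**2) + (-11)**2 = 64*((12 + 12*25) + 16) + 121 = 64*((12 + 300) + 16) + 121 = 64*(312 + 16) + 121 = 64*328 + 121 = 20992 + 121 = 21113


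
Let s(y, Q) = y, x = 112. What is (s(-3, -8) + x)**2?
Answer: 11881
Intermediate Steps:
(s(-3, -8) + x)**2 = (-3 + 112)**2 = 109**2 = 11881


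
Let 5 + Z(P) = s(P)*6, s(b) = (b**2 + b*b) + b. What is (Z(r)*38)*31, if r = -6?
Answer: 460598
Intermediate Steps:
s(b) = b + 2*b**2 (s(b) = (b**2 + b**2) + b = 2*b**2 + b = b + 2*b**2)
Z(P) = -5 + 6*P*(1 + 2*P) (Z(P) = -5 + (P*(1 + 2*P))*6 = -5 + 6*P*(1 + 2*P))
(Z(r)*38)*31 = ((-5 + 6*(-6)*(1 + 2*(-6)))*38)*31 = ((-5 + 6*(-6)*(1 - 12))*38)*31 = ((-5 + 6*(-6)*(-11))*38)*31 = ((-5 + 396)*38)*31 = (391*38)*31 = 14858*31 = 460598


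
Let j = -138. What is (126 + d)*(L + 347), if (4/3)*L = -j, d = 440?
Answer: 254983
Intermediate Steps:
L = 207/2 (L = 3*(-1*(-138))/4 = (¾)*138 = 207/2 ≈ 103.50)
(126 + d)*(L + 347) = (126 + 440)*(207/2 + 347) = 566*(901/2) = 254983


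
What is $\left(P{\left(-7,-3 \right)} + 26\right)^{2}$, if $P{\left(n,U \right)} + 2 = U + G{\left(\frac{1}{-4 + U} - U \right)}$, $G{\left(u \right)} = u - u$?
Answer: $441$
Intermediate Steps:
$G{\left(u \right)} = 0$
$P{\left(n,U \right)} = -2 + U$ ($P{\left(n,U \right)} = -2 + \left(U + 0\right) = -2 + U$)
$\left(P{\left(-7,-3 \right)} + 26\right)^{2} = \left(\left(-2 - 3\right) + 26\right)^{2} = \left(-5 + 26\right)^{2} = 21^{2} = 441$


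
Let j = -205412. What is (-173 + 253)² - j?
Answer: 211812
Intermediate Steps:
(-173 + 253)² - j = (-173 + 253)² - 1*(-205412) = 80² + 205412 = 6400 + 205412 = 211812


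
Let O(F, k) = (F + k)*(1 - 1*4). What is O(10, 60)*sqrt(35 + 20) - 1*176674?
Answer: -176674 - 210*sqrt(55) ≈ -1.7823e+5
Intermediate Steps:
O(F, k) = -3*F - 3*k (O(F, k) = (F + k)*(1 - 4) = (F + k)*(-3) = -3*F - 3*k)
O(10, 60)*sqrt(35 + 20) - 1*176674 = (-3*10 - 3*60)*sqrt(35 + 20) - 1*176674 = (-30 - 180)*sqrt(55) - 176674 = -210*sqrt(55) - 176674 = -176674 - 210*sqrt(55)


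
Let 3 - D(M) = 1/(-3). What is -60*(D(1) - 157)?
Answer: 9220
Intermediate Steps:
D(M) = 10/3 (D(M) = 3 - 1/(-3) = 3 - 1*(-⅓) = 3 + ⅓ = 10/3)
-60*(D(1) - 157) = -60*(10/3 - 157) = -60*(-461/3) = 9220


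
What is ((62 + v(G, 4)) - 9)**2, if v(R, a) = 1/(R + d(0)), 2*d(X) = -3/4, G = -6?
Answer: 7263025/2601 ≈ 2792.4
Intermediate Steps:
d(X) = -3/8 (d(X) = (-3/4)/2 = (-3*1/4)/2 = (1/2)*(-3/4) = -3/8)
v(R, a) = 1/(-3/8 + R) (v(R, a) = 1/(R - 3/8) = 1/(-3/8 + R))
((62 + v(G, 4)) - 9)**2 = ((62 + 8/(-3 + 8*(-6))) - 9)**2 = ((62 + 8/(-3 - 48)) - 9)**2 = ((62 + 8/(-51)) - 9)**2 = ((62 + 8*(-1/51)) - 9)**2 = ((62 - 8/51) - 9)**2 = (3154/51 - 9)**2 = (2695/51)**2 = 7263025/2601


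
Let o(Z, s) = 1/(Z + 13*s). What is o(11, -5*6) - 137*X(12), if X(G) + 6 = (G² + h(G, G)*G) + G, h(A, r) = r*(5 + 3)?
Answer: -67603747/379 ≈ -1.7837e+5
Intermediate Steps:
h(A, r) = 8*r (h(A, r) = r*8 = 8*r)
X(G) = -6 + G + 9*G² (X(G) = -6 + ((G² + (8*G)*G) + G) = -6 + ((G² + 8*G²) + G) = -6 + (9*G² + G) = -6 + (G + 9*G²) = -6 + G + 9*G²)
o(11, -5*6) - 137*X(12) = 1/(11 + 13*(-5*6)) - 137*(-6 + 12 + 9*12²) = 1/(11 + 13*(-30)) - 137*(-6 + 12 + 9*144) = 1/(11 - 390) - 137*(-6 + 12 + 1296) = 1/(-379) - 137*1302 = -1/379 - 178374 = -67603747/379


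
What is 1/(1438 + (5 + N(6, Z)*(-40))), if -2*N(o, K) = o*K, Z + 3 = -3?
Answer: 1/723 ≈ 0.0013831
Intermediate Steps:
Z = -6 (Z = -3 - 3 = -6)
N(o, K) = -K*o/2 (N(o, K) = -o*K/2 = -K*o/2)
1/(1438 + (5 + N(6, Z)*(-40))) = 1/(1438 + (5 - 1/2*(-6)*6*(-40))) = 1/(1438 + (5 + 18*(-40))) = 1/(1438 + (5 - 720)) = 1/(1438 - 715) = 1/723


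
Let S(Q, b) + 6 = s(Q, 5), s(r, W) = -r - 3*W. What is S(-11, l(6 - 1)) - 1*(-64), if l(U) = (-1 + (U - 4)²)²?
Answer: 54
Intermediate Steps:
l(U) = (-1 + (-4 + U)²)²
S(Q, b) = -21 - Q (S(Q, b) = -6 + (-Q - 3*5) = -6 + (-Q - 15) = -6 + (-15 - Q) = -21 - Q)
S(-11, l(6 - 1)) - 1*(-64) = (-21 - 1*(-11)) - 1*(-64) = (-21 + 11) + 64 = -10 + 64 = 54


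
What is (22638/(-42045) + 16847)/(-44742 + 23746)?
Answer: -236103159/294258940 ≈ -0.80237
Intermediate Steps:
(22638/(-42045) + 16847)/(-44742 + 23746) = (22638*(-1/42045) + 16847)/(-20996) = (-7546/14015 + 16847)*(-1/20996) = (236103159/14015)*(-1/20996) = -236103159/294258940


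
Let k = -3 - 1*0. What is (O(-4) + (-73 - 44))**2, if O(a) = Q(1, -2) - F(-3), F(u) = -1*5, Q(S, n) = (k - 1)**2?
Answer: 9216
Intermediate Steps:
k = -3 (k = -3 + 0 = -3)
Q(S, n) = 16 (Q(S, n) = (-3 - 1)**2 = (-4)**2 = 16)
F(u) = -5
O(a) = 21 (O(a) = 16 - 1*(-5) = 16 + 5 = 21)
(O(-4) + (-73 - 44))**2 = (21 + (-73 - 44))**2 = (21 - 117)**2 = (-96)**2 = 9216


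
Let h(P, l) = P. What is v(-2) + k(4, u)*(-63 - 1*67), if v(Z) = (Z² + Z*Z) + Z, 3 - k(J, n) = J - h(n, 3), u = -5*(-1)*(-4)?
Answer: 2736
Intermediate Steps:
u = -20 (u = 5*(-4) = -20)
k(J, n) = 3 + n - J (k(J, n) = 3 - (J - n) = 3 + (n - J) = 3 + n - J)
v(Z) = Z + 2*Z² (v(Z) = (Z² + Z²) + Z = 2*Z² + Z = Z + 2*Z²)
v(-2) + k(4, u)*(-63 - 1*67) = -2*(1 + 2*(-2)) + (3 - 20 - 1*4)*(-63 - 1*67) = -2*(1 - 4) + (3 - 20 - 4)*(-63 - 67) = -2*(-3) - 21*(-130) = 6 + 2730 = 2736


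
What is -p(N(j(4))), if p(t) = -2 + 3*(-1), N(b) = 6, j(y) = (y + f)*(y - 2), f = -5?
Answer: 5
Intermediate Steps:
j(y) = (-5 + y)*(-2 + y) (j(y) = (y - 5)*(y - 2) = (-5 + y)*(-2 + y))
p(t) = -5 (p(t) = -2 - 3 = -5)
-p(N(j(4))) = -1*(-5) = 5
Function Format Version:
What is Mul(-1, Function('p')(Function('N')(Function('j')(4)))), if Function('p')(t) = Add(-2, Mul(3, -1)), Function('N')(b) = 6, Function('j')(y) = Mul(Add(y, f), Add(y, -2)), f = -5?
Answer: 5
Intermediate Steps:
Function('j')(y) = Mul(Add(-5, y), Add(-2, y)) (Function('j')(y) = Mul(Add(y, -5), Add(y, -2)) = Mul(Add(-5, y), Add(-2, y)))
Function('p')(t) = -5 (Function('p')(t) = Add(-2, -3) = -5)
Mul(-1, Function('p')(Function('N')(Function('j')(4)))) = Mul(-1, -5) = 5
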